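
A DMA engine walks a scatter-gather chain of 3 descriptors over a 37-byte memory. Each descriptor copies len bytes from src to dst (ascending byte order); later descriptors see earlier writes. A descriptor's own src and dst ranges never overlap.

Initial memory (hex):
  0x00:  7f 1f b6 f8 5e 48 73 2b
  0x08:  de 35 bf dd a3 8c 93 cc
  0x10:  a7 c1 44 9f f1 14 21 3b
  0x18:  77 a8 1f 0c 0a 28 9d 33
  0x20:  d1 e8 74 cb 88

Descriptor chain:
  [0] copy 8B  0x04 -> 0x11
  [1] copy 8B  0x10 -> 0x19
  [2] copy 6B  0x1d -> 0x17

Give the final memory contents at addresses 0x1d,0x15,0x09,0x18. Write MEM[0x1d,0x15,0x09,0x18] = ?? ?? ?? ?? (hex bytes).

MEM[0x1d,0x15,0x09,0x18] = 2b de 35 de

[0] 0x04->0x11 len=8 : 5e 48 73 2b de 35 bf dd
[1] 0x10->0x19 len=8 : a7 5e 48 73 2b de 35 bf
[2] 0x1d->0x17 len=6 : 2b de 35 bf e8 74
query mem[0x1d]=0x2b, mem[0x15]=0xde, mem[0x09]=0x35, mem[0x18]=0xde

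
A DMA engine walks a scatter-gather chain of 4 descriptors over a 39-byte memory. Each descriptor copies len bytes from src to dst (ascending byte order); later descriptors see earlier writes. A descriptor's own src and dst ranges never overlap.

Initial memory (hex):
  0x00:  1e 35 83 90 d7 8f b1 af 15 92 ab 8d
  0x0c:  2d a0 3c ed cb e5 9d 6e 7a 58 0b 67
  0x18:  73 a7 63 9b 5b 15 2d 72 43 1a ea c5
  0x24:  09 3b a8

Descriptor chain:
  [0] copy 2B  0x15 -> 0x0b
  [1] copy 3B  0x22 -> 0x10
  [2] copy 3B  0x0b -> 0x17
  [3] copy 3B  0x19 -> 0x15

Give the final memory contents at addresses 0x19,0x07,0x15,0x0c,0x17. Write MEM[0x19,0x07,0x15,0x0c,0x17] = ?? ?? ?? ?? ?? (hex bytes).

MEM[0x19,0x07,0x15,0x0c,0x17] = a0 af a0 0b 9b

D0: mem[0x0b..0x0c] <- [58 0b]
D1: mem[0x10..0x12] <- [ea c5 09]
D2: mem[0x17..0x19] <- [58 0b a0]
D3: mem[0x15..0x17] <- [a0 63 9b]
query mem[0x19]=0xa0, mem[0x07]=0xaf, mem[0x15]=0xa0, mem[0x0c]=0x0b, mem[0x17]=0x9b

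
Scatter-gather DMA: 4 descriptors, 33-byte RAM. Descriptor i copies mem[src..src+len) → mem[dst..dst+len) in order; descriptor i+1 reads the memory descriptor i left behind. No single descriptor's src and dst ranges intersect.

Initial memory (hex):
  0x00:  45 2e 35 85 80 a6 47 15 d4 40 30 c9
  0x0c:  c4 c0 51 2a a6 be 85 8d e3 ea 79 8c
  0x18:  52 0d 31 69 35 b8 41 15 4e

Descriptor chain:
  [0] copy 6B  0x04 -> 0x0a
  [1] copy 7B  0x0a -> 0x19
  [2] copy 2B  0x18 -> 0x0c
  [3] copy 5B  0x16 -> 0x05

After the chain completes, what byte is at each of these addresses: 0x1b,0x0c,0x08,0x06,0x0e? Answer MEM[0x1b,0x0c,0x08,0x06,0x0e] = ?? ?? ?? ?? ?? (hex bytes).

[0] 0x04->0x0a len=6 : 80 a6 47 15 d4 40
[1] 0x0a->0x19 len=7 : 80 a6 47 15 d4 40 a6
[2] 0x18->0x0c len=2 : 52 80
[3] 0x16->0x05 len=5 : 79 8c 52 80 a6
query mem[0x1b]=0x47, mem[0x0c]=0x52, mem[0x08]=0x80, mem[0x06]=0x8c, mem[0x0e]=0xd4

MEM[0x1b,0x0c,0x08,0x06,0x0e] = 47 52 80 8c d4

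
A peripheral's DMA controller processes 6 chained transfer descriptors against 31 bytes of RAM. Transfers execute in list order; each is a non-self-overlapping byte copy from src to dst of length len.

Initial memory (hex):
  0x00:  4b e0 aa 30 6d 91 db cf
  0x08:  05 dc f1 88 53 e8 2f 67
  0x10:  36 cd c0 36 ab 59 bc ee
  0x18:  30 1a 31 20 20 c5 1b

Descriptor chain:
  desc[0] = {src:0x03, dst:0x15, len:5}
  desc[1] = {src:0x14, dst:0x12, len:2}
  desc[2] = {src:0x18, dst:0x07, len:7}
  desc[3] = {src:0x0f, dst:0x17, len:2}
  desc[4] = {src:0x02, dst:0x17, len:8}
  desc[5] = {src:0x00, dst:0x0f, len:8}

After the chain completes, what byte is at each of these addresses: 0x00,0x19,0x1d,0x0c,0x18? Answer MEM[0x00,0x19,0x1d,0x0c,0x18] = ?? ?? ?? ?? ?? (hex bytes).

MEM[0x00,0x19,0x1d,0x0c,0x18] = 4b 6d cf c5 30

D0: mem[0x15..0x19] <- [30 6d 91 db cf]
D1: mem[0x12..0x13] <- [ab 30]
D2: mem[0x07..0x0d] <- [db cf 31 20 20 c5 1b]
D3: mem[0x17..0x18] <- [67 36]
D4: mem[0x17..0x1e] <- [aa 30 6d 91 db db cf 31]
D5: mem[0x0f..0x16] <- [4b e0 aa 30 6d 91 db db]
query mem[0x00]=0x4b, mem[0x19]=0x6d, mem[0x1d]=0xcf, mem[0x0c]=0xc5, mem[0x18]=0x30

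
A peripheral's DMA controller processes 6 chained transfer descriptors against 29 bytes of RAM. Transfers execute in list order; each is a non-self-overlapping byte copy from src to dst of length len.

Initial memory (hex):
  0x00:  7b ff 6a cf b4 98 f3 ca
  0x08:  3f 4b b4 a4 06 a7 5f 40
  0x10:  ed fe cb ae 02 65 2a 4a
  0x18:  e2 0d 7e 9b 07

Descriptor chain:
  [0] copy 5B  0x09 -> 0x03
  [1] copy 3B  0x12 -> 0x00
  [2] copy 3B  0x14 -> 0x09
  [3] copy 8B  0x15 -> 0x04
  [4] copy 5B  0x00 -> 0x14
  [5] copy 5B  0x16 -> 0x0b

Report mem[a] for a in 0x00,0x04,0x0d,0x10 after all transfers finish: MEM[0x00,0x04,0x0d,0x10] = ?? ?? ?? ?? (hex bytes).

MEM[0x00,0x04,0x0d,0x10] = cb 65 65 ed

[0] 0x09->0x03 len=5 : 4b b4 a4 06 a7
[1] 0x12->0x00 len=3 : cb ae 02
[2] 0x14->0x09 len=3 : 02 65 2a
[3] 0x15->0x04 len=8 : 65 2a 4a e2 0d 7e 9b 07
[4] 0x00->0x14 len=5 : cb ae 02 4b 65
[5] 0x16->0x0b len=5 : 02 4b 65 0d 7e
query mem[0x00]=0xcb, mem[0x04]=0x65, mem[0x0d]=0x65, mem[0x10]=0xed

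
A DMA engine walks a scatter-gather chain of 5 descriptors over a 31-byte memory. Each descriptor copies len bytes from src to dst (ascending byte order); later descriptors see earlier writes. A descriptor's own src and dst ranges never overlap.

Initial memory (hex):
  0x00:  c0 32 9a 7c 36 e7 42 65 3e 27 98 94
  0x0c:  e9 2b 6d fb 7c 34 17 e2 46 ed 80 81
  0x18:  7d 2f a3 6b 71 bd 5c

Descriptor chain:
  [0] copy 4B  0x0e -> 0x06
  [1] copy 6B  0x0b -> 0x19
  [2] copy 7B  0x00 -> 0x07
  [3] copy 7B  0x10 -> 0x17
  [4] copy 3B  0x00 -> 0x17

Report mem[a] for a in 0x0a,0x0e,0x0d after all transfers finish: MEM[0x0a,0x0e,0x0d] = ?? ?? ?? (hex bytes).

D0: mem[0x06..0x09] <- [6d fb 7c 34]
D1: mem[0x19..0x1e] <- [94 e9 2b 6d fb 7c]
D2: mem[0x07..0x0d] <- [c0 32 9a 7c 36 e7 6d]
D3: mem[0x17..0x1d] <- [7c 34 17 e2 46 ed 80]
D4: mem[0x17..0x19] <- [c0 32 9a]
query mem[0x0a]=0x7c, mem[0x0e]=0x6d, mem[0x0d]=0x6d

MEM[0x0a,0x0e,0x0d] = 7c 6d 6d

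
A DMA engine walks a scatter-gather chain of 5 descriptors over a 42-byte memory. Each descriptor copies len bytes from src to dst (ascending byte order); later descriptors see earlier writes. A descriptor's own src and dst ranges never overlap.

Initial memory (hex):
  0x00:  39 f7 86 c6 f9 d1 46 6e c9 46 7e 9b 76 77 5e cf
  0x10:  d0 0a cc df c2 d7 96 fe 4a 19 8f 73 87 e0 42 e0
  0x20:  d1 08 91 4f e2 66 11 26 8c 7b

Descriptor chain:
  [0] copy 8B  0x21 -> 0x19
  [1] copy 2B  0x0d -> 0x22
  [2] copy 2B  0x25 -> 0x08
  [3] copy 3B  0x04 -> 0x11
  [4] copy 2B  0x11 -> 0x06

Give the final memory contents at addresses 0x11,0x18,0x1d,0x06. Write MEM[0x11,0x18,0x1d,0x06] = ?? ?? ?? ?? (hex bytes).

  after D0: wrote 8B at 0x19 = 08914fe26611268c
  after D1: wrote 2B at 0x22 = 775e
  after D2: wrote 2B at 0x08 = 6611
  after D3: wrote 3B at 0x11 = f9d146
  after D4: wrote 2B at 0x06 = f9d1
query mem[0x11]=0xf9, mem[0x18]=0x4a, mem[0x1d]=0x66, mem[0x06]=0xf9

MEM[0x11,0x18,0x1d,0x06] = f9 4a 66 f9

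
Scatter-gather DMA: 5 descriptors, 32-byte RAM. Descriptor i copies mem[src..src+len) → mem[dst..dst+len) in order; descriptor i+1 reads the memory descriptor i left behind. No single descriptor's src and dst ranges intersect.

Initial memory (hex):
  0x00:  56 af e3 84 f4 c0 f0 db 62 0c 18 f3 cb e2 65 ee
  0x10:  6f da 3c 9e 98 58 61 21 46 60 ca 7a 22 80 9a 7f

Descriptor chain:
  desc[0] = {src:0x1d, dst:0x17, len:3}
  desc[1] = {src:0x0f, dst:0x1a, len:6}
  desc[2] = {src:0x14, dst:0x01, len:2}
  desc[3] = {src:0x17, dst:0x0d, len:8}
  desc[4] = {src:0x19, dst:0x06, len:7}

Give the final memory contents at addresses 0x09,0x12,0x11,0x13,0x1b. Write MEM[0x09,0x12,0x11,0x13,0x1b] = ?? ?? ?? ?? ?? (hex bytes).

MEM[0x09,0x12,0x11,0x13,0x1b] = da da 6f 3c 6f

  after D0: wrote 3B at 0x17 = 809a7f
  after D1: wrote 6B at 0x1a = ee6fda3c9e98
  after D2: wrote 2B at 0x01 = 9858
  after D3: wrote 8B at 0x0d = 809a7fee6fda3c9e
  after D4: wrote 7B at 0x06 = 7fee6fda3c9e98
query mem[0x09]=0xda, mem[0x12]=0xda, mem[0x11]=0x6f, mem[0x13]=0x3c, mem[0x1b]=0x6f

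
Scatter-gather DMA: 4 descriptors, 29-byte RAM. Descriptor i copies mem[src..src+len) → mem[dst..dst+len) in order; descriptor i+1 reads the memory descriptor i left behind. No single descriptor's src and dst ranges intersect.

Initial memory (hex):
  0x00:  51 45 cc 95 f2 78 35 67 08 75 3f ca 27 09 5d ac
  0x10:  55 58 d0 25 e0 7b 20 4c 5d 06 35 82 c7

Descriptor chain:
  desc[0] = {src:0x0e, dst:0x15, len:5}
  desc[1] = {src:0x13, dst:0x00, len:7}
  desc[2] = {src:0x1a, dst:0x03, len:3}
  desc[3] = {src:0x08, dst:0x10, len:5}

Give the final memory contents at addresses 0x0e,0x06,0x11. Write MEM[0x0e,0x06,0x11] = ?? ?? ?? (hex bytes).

#0 dst[0x15+5] := {0x5d,0xac,0x55,0x58,0xd0}
#1 dst[0x00+7] := {0x25,0xe0,0x5d,0xac,0x55,0x58,0xd0}
#2 dst[0x03+3] := {0x35,0x82,0xc7}
#3 dst[0x10+5] := {0x08,0x75,0x3f,0xca,0x27}
query mem[0x0e]=0x5d, mem[0x06]=0xd0, mem[0x11]=0x75

MEM[0x0e,0x06,0x11] = 5d d0 75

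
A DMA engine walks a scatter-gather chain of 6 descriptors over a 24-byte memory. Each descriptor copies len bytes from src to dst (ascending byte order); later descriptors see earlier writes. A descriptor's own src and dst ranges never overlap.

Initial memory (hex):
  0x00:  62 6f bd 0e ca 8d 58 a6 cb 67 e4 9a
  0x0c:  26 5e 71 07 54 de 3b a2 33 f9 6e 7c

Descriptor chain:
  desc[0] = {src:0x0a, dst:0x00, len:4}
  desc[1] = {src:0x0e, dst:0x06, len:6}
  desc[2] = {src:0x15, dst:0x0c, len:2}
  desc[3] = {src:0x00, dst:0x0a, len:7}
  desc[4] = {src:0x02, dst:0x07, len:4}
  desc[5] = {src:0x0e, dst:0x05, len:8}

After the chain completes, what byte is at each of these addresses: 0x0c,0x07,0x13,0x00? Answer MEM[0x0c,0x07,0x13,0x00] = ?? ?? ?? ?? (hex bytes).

#0 dst[0x00+4] := {0xe4,0x9a,0x26,0x5e}
#1 dst[0x06+6] := {0x71,0x07,0x54,0xde,0x3b,0xa2}
#2 dst[0x0c+2] := {0xf9,0x6e}
#3 dst[0x0a+7] := {0xe4,0x9a,0x26,0x5e,0xca,0x8d,0x71}
#4 dst[0x07+4] := {0x26,0x5e,0xca,0x8d}
#5 dst[0x05+8] := {0xca,0x8d,0x71,0xde,0x3b,0xa2,0x33,0xf9}
query mem[0x0c]=0xf9, mem[0x07]=0x71, mem[0x13]=0xa2, mem[0x00]=0xe4

MEM[0x0c,0x07,0x13,0x00] = f9 71 a2 e4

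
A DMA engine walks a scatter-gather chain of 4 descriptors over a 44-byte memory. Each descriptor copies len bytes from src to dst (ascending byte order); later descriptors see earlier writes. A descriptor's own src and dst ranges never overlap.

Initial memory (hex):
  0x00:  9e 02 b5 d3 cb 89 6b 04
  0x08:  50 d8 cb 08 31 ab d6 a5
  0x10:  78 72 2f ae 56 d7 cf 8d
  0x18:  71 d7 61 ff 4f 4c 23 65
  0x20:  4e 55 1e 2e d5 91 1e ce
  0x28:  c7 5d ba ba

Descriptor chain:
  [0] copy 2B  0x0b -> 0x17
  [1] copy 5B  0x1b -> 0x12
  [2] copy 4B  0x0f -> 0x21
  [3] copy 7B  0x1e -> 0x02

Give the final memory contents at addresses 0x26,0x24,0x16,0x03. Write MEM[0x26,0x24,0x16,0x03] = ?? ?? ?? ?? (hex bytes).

MEM[0x26,0x24,0x16,0x03] = 1e ff 65 65

D0: mem[0x17..0x18] <- [08 31]
D1: mem[0x12..0x16] <- [ff 4f 4c 23 65]
D2: mem[0x21..0x24] <- [a5 78 72 ff]
D3: mem[0x02..0x08] <- [23 65 4e a5 78 72 ff]
query mem[0x26]=0x1e, mem[0x24]=0xff, mem[0x16]=0x65, mem[0x03]=0x65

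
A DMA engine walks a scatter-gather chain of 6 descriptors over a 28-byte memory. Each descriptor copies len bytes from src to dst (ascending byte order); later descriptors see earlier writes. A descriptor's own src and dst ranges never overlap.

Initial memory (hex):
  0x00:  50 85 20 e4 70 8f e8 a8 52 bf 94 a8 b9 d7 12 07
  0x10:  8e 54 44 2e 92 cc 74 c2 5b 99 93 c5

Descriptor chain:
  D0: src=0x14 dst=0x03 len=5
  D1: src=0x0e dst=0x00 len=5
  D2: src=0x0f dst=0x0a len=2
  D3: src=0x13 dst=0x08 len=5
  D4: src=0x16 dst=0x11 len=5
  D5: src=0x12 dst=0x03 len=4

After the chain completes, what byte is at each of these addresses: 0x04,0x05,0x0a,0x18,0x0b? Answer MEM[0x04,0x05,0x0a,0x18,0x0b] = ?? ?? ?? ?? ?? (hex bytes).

D0: mem[0x03..0x07] <- [92 cc 74 c2 5b]
D1: mem[0x00..0x04] <- [12 07 8e 54 44]
D2: mem[0x0a..0x0b] <- [07 8e]
D3: mem[0x08..0x0c] <- [2e 92 cc 74 c2]
D4: mem[0x11..0x15] <- [74 c2 5b 99 93]
D5: mem[0x03..0x06] <- [c2 5b 99 93]
query mem[0x04]=0x5b, mem[0x05]=0x99, mem[0x0a]=0xcc, mem[0x18]=0x5b, mem[0x0b]=0x74

MEM[0x04,0x05,0x0a,0x18,0x0b] = 5b 99 cc 5b 74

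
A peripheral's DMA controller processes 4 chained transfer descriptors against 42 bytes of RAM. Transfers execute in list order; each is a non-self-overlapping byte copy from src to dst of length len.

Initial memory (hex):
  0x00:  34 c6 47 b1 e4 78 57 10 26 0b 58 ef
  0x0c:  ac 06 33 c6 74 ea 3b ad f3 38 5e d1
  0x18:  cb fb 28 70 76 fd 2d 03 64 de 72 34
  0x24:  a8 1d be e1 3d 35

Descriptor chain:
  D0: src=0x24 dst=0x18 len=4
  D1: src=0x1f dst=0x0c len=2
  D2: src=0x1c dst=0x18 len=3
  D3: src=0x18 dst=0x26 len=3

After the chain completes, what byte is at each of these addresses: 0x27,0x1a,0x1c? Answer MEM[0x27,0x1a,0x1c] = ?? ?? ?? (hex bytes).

MEM[0x27,0x1a,0x1c] = fd 2d 76

  after D0: wrote 4B at 0x18 = a81dbee1
  after D1: wrote 2B at 0x0c = 0364
  after D2: wrote 3B at 0x18 = 76fd2d
  after D3: wrote 3B at 0x26 = 76fd2d
query mem[0x27]=0xfd, mem[0x1a]=0x2d, mem[0x1c]=0x76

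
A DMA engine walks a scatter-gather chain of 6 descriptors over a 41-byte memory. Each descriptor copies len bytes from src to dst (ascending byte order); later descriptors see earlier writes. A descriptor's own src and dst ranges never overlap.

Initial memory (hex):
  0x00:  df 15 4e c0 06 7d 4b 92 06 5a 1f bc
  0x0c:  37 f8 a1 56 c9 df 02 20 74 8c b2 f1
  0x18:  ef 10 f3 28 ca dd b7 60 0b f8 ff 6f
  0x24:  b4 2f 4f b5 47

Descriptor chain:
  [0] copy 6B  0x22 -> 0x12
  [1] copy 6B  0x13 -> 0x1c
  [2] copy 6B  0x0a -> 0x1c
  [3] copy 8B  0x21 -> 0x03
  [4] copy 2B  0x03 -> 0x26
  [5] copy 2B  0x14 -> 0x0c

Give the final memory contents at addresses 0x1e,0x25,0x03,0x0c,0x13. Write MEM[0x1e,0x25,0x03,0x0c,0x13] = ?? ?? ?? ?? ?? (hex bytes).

MEM[0x1e,0x25,0x03,0x0c,0x13] = 37 2f 56 b4 6f

D0: mem[0x12..0x17] <- [ff 6f b4 2f 4f b5]
D1: mem[0x1c..0x21] <- [6f b4 2f 4f b5 ef]
D2: mem[0x1c..0x21] <- [1f bc 37 f8 a1 56]
D3: mem[0x03..0x0a] <- [56 ff 6f b4 2f 4f b5 47]
D4: mem[0x26..0x27] <- [56 ff]
D5: mem[0x0c..0x0d] <- [b4 2f]
query mem[0x1e]=0x37, mem[0x25]=0x2f, mem[0x03]=0x56, mem[0x0c]=0xb4, mem[0x13]=0x6f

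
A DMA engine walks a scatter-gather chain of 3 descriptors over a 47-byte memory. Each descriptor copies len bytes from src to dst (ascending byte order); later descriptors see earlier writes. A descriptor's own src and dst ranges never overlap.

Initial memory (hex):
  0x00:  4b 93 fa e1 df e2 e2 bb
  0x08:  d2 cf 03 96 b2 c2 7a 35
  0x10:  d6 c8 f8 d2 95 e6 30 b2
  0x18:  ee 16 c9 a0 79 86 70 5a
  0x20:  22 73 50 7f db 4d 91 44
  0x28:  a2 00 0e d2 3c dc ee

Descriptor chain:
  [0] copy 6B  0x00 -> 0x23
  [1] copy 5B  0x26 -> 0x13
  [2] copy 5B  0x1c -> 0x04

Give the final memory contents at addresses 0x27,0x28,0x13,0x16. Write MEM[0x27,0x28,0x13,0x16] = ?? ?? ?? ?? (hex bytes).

MEM[0x27,0x28,0x13,0x16] = df e2 e1 00

[0] 0x00->0x23 len=6 : 4b 93 fa e1 df e2
[1] 0x26->0x13 len=5 : e1 df e2 00 0e
[2] 0x1c->0x04 len=5 : 79 86 70 5a 22
query mem[0x27]=0xdf, mem[0x28]=0xe2, mem[0x13]=0xe1, mem[0x16]=0x00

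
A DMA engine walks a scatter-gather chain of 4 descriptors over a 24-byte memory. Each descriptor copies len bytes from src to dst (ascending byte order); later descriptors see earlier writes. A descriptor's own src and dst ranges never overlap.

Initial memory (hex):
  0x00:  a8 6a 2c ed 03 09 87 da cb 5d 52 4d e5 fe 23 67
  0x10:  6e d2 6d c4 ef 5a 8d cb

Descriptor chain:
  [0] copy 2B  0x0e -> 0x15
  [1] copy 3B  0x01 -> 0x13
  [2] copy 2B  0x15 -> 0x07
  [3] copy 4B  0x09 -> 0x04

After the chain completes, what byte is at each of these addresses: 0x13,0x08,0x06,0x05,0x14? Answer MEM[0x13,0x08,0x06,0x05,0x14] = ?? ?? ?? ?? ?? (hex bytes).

#0 dst[0x15+2] := {0x23,0x67}
#1 dst[0x13+3] := {0x6a,0x2c,0xed}
#2 dst[0x07+2] := {0xed,0x67}
#3 dst[0x04+4] := {0x5d,0x52,0x4d,0xe5}
query mem[0x13]=0x6a, mem[0x08]=0x67, mem[0x06]=0x4d, mem[0x05]=0x52, mem[0x14]=0x2c

MEM[0x13,0x08,0x06,0x05,0x14] = 6a 67 4d 52 2c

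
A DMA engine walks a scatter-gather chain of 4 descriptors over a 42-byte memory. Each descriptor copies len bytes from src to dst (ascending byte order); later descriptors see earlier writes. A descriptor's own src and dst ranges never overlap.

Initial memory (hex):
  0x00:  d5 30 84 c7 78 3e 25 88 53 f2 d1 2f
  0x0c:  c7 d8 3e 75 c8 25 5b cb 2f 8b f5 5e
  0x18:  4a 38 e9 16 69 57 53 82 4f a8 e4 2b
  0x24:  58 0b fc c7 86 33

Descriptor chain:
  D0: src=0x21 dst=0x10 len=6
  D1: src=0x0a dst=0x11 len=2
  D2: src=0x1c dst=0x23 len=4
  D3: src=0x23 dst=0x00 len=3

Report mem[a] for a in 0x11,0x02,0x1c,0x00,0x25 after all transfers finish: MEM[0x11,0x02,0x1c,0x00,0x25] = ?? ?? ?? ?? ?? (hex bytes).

[0] 0x21->0x10 len=6 : a8 e4 2b 58 0b fc
[1] 0x0a->0x11 len=2 : d1 2f
[2] 0x1c->0x23 len=4 : 69 57 53 82
[3] 0x23->0x00 len=3 : 69 57 53
query mem[0x11]=0xd1, mem[0x02]=0x53, mem[0x1c]=0x69, mem[0x00]=0x69, mem[0x25]=0x53

MEM[0x11,0x02,0x1c,0x00,0x25] = d1 53 69 69 53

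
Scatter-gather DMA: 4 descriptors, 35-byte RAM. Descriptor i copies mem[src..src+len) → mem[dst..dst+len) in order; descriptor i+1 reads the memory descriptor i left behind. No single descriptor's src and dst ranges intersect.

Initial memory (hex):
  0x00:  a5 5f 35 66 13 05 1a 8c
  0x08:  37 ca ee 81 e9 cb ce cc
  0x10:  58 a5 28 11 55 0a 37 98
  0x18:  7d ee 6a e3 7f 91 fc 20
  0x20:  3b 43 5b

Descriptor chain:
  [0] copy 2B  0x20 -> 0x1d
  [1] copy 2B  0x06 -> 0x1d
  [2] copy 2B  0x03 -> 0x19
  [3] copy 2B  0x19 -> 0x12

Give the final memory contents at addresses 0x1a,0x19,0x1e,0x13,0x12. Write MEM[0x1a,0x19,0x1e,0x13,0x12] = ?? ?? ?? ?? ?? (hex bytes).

  after D0: wrote 2B at 0x1d = 3b43
  after D1: wrote 2B at 0x1d = 1a8c
  after D2: wrote 2B at 0x19 = 6613
  after D3: wrote 2B at 0x12 = 6613
query mem[0x1a]=0x13, mem[0x19]=0x66, mem[0x1e]=0x8c, mem[0x13]=0x13, mem[0x12]=0x66

MEM[0x1a,0x19,0x1e,0x13,0x12] = 13 66 8c 13 66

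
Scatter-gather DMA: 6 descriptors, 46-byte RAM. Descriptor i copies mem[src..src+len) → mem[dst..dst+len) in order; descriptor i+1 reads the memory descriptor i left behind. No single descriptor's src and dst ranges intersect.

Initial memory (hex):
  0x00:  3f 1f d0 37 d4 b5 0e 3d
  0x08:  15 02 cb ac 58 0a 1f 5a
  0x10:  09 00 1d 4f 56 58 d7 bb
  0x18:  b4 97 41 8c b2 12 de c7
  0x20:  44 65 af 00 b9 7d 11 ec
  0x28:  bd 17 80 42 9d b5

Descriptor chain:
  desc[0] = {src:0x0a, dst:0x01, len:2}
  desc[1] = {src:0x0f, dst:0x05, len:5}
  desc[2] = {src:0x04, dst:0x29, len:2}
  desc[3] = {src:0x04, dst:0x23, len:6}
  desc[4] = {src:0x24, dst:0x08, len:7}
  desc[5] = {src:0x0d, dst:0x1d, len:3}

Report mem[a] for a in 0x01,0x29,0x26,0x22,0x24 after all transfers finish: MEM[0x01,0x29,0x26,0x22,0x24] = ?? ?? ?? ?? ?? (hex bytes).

MEM[0x01,0x29,0x26,0x22,0x24] = cb d4 00 af 5a

#0 dst[0x01+2] := {0xcb,0xac}
#1 dst[0x05+5] := {0x5a,0x09,0x00,0x1d,0x4f}
#2 dst[0x29+2] := {0xd4,0x5a}
#3 dst[0x23+6] := {0xd4,0x5a,0x09,0x00,0x1d,0x4f}
#4 dst[0x08+7] := {0x5a,0x09,0x00,0x1d,0x4f,0xd4,0x5a}
#5 dst[0x1d+3] := {0xd4,0x5a,0x5a}
query mem[0x01]=0xcb, mem[0x29]=0xd4, mem[0x26]=0x00, mem[0x22]=0xaf, mem[0x24]=0x5a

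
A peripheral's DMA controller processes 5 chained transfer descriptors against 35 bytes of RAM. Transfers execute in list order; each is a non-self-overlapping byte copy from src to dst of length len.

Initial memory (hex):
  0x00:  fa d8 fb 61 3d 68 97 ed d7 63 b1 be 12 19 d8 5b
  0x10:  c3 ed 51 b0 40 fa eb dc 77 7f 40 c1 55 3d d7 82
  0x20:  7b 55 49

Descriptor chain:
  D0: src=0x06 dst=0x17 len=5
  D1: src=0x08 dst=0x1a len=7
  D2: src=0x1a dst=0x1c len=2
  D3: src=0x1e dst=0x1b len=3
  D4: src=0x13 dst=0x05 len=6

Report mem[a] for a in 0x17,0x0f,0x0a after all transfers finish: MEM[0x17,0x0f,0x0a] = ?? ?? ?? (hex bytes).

MEM[0x17,0x0f,0x0a] = 97 5b ed

[0] 0x06->0x17 len=5 : 97 ed d7 63 b1
[1] 0x08->0x1a len=7 : d7 63 b1 be 12 19 d8
[2] 0x1a->0x1c len=2 : d7 63
[3] 0x1e->0x1b len=3 : 12 19 d8
[4] 0x13->0x05 len=6 : b0 40 fa eb 97 ed
query mem[0x17]=0x97, mem[0x0f]=0x5b, mem[0x0a]=0xed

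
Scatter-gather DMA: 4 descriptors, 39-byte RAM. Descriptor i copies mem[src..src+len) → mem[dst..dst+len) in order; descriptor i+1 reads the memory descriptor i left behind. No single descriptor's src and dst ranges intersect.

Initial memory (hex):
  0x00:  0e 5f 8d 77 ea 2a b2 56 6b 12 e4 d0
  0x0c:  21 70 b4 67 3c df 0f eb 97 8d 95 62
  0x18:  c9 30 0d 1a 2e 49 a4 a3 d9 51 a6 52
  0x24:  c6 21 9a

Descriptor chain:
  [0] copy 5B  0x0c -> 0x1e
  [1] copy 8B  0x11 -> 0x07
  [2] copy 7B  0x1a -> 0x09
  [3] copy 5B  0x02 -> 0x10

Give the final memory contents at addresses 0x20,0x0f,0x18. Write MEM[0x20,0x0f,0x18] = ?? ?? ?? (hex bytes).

#0 dst[0x1e+5] := {0x21,0x70,0xb4,0x67,0x3c}
#1 dst[0x07+8] := {0xdf,0x0f,0xeb,0x97,0x8d,0x95,0x62,0xc9}
#2 dst[0x09+7] := {0x0d,0x1a,0x2e,0x49,0x21,0x70,0xb4}
#3 dst[0x10+5] := {0x8d,0x77,0xea,0x2a,0xb2}
query mem[0x20]=0xb4, mem[0x0f]=0xb4, mem[0x18]=0xc9

MEM[0x20,0x0f,0x18] = b4 b4 c9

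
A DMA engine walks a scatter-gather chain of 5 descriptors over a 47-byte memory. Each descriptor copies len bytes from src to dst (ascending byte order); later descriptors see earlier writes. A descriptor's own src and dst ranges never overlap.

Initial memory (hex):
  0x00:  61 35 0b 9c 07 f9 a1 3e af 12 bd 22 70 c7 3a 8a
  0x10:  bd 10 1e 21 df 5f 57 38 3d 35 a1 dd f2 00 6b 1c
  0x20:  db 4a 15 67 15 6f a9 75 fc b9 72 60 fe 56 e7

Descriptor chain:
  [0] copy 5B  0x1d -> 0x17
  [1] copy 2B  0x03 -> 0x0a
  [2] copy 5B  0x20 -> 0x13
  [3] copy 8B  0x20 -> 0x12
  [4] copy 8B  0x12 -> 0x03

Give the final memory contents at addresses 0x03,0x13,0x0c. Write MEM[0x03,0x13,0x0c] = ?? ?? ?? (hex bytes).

MEM[0x03,0x13,0x0c] = db 4a 70

  after D0: wrote 5B at 0x17 = 006b1cdb4a
  after D1: wrote 2B at 0x0a = 9c07
  after D2: wrote 5B at 0x13 = db4a156715
  after D3: wrote 8B at 0x12 = db4a1567156fa975
  after D4: wrote 8B at 0x03 = db4a1567156fa975
query mem[0x03]=0xdb, mem[0x13]=0x4a, mem[0x0c]=0x70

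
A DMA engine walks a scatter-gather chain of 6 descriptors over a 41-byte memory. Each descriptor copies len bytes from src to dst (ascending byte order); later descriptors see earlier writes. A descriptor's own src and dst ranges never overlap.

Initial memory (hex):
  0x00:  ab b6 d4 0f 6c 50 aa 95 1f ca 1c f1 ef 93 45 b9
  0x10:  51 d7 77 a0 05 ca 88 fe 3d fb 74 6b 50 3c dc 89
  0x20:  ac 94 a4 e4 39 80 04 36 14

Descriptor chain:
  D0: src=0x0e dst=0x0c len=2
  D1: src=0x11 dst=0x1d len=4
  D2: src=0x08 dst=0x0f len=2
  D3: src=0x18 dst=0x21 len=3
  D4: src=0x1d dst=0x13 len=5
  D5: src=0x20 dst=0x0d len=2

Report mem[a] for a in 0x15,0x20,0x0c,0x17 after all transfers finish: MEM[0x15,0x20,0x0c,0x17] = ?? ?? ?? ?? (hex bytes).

#0 dst[0x0c+2] := {0x45,0xb9}
#1 dst[0x1d+4] := {0xd7,0x77,0xa0,0x05}
#2 dst[0x0f+2] := {0x1f,0xca}
#3 dst[0x21+3] := {0x3d,0xfb,0x74}
#4 dst[0x13+5] := {0xd7,0x77,0xa0,0x05,0x3d}
#5 dst[0x0d+2] := {0x05,0x3d}
query mem[0x15]=0xa0, mem[0x20]=0x05, mem[0x0c]=0x45, mem[0x17]=0x3d

MEM[0x15,0x20,0x0c,0x17] = a0 05 45 3d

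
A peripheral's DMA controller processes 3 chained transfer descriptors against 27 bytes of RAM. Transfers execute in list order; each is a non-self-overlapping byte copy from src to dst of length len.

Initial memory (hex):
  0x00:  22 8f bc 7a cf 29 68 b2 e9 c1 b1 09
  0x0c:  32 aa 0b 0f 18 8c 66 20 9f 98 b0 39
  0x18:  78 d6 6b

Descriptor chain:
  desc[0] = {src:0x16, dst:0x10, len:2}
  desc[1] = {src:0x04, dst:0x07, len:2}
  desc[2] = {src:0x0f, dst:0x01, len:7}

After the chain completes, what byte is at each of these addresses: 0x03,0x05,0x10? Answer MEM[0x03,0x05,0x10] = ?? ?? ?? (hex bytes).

MEM[0x03,0x05,0x10] = 39 20 b0

[0] 0x16->0x10 len=2 : b0 39
[1] 0x04->0x07 len=2 : cf 29
[2] 0x0f->0x01 len=7 : 0f b0 39 66 20 9f 98
query mem[0x03]=0x39, mem[0x05]=0x20, mem[0x10]=0xb0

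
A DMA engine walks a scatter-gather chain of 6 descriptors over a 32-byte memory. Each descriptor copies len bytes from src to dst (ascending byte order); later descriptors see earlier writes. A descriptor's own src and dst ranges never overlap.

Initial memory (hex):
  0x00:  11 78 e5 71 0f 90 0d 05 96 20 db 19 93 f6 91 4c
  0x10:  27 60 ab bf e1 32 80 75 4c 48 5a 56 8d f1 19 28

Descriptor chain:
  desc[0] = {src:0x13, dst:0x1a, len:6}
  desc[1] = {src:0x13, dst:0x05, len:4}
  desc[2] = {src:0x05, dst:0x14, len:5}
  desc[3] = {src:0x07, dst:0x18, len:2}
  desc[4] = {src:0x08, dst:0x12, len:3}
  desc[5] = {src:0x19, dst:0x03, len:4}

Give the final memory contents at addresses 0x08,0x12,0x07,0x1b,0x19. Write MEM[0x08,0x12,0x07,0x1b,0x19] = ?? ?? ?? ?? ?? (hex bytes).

MEM[0x08,0x12,0x07,0x1b,0x19] = 80 80 32 e1 80

D0: mem[0x1a..0x1f] <- [bf e1 32 80 75 4c]
D1: mem[0x05..0x08] <- [bf e1 32 80]
D2: mem[0x14..0x18] <- [bf e1 32 80 20]
D3: mem[0x18..0x19] <- [32 80]
D4: mem[0x12..0x14] <- [80 20 db]
D5: mem[0x03..0x06] <- [80 bf e1 32]
query mem[0x08]=0x80, mem[0x12]=0x80, mem[0x07]=0x32, mem[0x1b]=0xe1, mem[0x19]=0x80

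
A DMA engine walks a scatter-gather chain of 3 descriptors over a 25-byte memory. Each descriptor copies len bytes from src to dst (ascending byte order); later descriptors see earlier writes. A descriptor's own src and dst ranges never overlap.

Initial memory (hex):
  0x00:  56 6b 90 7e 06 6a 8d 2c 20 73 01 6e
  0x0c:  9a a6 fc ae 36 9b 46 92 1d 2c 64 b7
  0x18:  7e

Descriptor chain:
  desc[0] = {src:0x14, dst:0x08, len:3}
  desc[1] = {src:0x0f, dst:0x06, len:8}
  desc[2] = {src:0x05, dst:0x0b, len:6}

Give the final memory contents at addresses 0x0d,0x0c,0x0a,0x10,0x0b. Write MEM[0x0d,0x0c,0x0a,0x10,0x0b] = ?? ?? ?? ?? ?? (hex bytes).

[0] 0x14->0x08 len=3 : 1d 2c 64
[1] 0x0f->0x06 len=8 : ae 36 9b 46 92 1d 2c 64
[2] 0x05->0x0b len=6 : 6a ae 36 9b 46 92
query mem[0x0d]=0x36, mem[0x0c]=0xae, mem[0x0a]=0x92, mem[0x10]=0x92, mem[0x0b]=0x6a

MEM[0x0d,0x0c,0x0a,0x10,0x0b] = 36 ae 92 92 6a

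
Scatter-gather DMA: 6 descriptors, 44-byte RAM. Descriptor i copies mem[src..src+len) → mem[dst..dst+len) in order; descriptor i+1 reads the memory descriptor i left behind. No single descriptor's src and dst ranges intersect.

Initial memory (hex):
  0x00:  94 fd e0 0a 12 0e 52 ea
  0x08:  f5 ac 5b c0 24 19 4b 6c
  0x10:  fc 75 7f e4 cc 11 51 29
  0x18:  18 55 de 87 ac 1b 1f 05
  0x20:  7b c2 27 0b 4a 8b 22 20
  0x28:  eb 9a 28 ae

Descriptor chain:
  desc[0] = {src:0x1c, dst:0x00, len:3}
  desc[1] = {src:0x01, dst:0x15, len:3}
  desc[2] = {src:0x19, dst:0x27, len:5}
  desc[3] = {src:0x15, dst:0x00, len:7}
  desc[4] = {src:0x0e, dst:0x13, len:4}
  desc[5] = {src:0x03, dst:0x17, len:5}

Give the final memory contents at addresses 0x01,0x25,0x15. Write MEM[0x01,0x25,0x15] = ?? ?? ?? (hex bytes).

D0: mem[0x00..0x02] <- [ac 1b 1f]
D1: mem[0x15..0x17] <- [1b 1f 0a]
D2: mem[0x27..0x2b] <- [55 de 87 ac 1b]
D3: mem[0x00..0x06] <- [1b 1f 0a 18 55 de 87]
D4: mem[0x13..0x16] <- [4b 6c fc 75]
D5: mem[0x17..0x1b] <- [18 55 de 87 ea]
query mem[0x01]=0x1f, mem[0x25]=0x8b, mem[0x15]=0xfc

MEM[0x01,0x25,0x15] = 1f 8b fc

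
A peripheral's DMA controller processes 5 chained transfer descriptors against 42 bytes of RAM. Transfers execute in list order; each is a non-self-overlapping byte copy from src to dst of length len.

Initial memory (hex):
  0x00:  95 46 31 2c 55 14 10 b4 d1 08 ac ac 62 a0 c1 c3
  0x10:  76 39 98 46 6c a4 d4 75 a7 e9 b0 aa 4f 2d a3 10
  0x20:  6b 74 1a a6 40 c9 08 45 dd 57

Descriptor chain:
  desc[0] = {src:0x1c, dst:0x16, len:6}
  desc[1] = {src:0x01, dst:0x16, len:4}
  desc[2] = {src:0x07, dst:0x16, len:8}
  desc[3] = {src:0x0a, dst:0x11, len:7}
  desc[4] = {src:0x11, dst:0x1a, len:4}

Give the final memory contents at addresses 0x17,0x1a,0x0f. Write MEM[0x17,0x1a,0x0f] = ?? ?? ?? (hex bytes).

MEM[0x17,0x1a,0x0f] = 76 ac c3

#0 dst[0x16+6] := {0x4f,0x2d,0xa3,0x10,0x6b,0x74}
#1 dst[0x16+4] := {0x46,0x31,0x2c,0x55}
#2 dst[0x16+8] := {0xb4,0xd1,0x08,0xac,0xac,0x62,0xa0,0xc1}
#3 dst[0x11+7] := {0xac,0xac,0x62,0xa0,0xc1,0xc3,0x76}
#4 dst[0x1a+4] := {0xac,0xac,0x62,0xa0}
query mem[0x17]=0x76, mem[0x1a]=0xac, mem[0x0f]=0xc3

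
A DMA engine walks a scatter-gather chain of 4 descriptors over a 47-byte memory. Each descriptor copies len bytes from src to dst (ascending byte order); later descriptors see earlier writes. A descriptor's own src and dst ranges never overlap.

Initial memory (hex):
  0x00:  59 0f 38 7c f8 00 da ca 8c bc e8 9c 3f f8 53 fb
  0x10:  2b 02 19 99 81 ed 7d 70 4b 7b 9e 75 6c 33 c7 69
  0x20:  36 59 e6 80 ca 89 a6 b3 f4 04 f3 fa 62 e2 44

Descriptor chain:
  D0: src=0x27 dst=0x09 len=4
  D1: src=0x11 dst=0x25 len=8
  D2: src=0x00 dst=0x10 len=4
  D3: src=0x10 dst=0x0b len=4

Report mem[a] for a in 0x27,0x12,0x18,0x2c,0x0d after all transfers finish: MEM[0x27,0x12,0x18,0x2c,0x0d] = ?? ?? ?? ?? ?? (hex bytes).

#0 dst[0x09+4] := {0xb3,0xf4,0x04,0xf3}
#1 dst[0x25+8] := {0x02,0x19,0x99,0x81,0xed,0x7d,0x70,0x4b}
#2 dst[0x10+4] := {0x59,0x0f,0x38,0x7c}
#3 dst[0x0b+4] := {0x59,0x0f,0x38,0x7c}
query mem[0x27]=0x99, mem[0x12]=0x38, mem[0x18]=0x4b, mem[0x2c]=0x4b, mem[0x0d]=0x38

MEM[0x27,0x12,0x18,0x2c,0x0d] = 99 38 4b 4b 38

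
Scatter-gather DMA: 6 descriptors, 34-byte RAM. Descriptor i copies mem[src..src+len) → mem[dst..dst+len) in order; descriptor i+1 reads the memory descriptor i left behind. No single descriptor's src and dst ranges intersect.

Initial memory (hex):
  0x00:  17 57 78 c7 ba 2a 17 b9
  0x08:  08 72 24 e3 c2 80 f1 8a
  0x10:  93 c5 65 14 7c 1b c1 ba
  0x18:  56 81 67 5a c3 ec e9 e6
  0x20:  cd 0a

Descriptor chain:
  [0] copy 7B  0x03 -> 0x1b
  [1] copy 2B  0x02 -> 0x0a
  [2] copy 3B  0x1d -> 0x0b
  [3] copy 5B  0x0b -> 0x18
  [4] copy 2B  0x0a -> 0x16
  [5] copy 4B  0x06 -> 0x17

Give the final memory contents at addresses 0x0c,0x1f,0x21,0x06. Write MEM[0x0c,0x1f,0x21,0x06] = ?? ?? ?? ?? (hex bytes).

MEM[0x0c,0x1f,0x21,0x06] = 17 b9 72 17

  after D0: wrote 7B at 0x1b = c7ba2a17b90872
  after D1: wrote 2B at 0x0a = 78c7
  after D2: wrote 3B at 0x0b = 2a17b9
  after D3: wrote 5B at 0x18 = 2a17b9f18a
  after D4: wrote 2B at 0x16 = 782a
  after D5: wrote 4B at 0x17 = 17b90872
query mem[0x0c]=0x17, mem[0x1f]=0xb9, mem[0x21]=0x72, mem[0x06]=0x17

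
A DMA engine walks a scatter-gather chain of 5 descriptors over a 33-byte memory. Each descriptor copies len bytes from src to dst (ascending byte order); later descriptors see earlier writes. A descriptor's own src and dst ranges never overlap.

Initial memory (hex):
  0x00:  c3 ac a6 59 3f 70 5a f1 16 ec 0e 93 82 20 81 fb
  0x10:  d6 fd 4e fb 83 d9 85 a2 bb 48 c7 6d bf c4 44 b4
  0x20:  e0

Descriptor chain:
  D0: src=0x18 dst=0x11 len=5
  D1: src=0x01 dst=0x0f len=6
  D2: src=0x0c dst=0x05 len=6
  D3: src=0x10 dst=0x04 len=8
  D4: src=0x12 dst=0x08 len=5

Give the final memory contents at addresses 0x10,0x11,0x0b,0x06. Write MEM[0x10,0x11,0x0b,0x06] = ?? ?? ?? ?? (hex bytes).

MEM[0x10,0x11,0x0b,0x06] = a6 59 bf 3f

#0 dst[0x11+5] := {0xbb,0x48,0xc7,0x6d,0xbf}
#1 dst[0x0f+6] := {0xac,0xa6,0x59,0x3f,0x70,0x5a}
#2 dst[0x05+6] := {0x82,0x20,0x81,0xac,0xa6,0x59}
#3 dst[0x04+8] := {0xa6,0x59,0x3f,0x70,0x5a,0xbf,0x85,0xa2}
#4 dst[0x08+5] := {0x3f,0x70,0x5a,0xbf,0x85}
query mem[0x10]=0xa6, mem[0x11]=0x59, mem[0x0b]=0xbf, mem[0x06]=0x3f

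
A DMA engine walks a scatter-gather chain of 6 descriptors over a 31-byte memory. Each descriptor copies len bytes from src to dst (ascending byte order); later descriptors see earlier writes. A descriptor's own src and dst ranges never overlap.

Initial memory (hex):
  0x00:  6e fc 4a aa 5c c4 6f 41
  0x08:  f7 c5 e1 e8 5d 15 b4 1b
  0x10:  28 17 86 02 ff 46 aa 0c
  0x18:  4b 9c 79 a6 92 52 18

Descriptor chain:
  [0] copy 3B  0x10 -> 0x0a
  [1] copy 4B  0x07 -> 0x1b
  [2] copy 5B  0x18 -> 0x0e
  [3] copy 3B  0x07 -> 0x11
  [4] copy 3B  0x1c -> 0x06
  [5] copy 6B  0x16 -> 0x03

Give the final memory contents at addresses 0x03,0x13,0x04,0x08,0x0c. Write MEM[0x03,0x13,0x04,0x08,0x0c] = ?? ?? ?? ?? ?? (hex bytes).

#0 dst[0x0a+3] := {0x28,0x17,0x86}
#1 dst[0x1b+4] := {0x41,0xf7,0xc5,0x28}
#2 dst[0x0e+5] := {0x4b,0x9c,0x79,0x41,0xf7}
#3 dst[0x11+3] := {0x41,0xf7,0xc5}
#4 dst[0x06+3] := {0xf7,0xc5,0x28}
#5 dst[0x03+6] := {0xaa,0x0c,0x4b,0x9c,0x79,0x41}
query mem[0x03]=0xaa, mem[0x13]=0xc5, mem[0x04]=0x0c, mem[0x08]=0x41, mem[0x0c]=0x86

MEM[0x03,0x13,0x04,0x08,0x0c] = aa c5 0c 41 86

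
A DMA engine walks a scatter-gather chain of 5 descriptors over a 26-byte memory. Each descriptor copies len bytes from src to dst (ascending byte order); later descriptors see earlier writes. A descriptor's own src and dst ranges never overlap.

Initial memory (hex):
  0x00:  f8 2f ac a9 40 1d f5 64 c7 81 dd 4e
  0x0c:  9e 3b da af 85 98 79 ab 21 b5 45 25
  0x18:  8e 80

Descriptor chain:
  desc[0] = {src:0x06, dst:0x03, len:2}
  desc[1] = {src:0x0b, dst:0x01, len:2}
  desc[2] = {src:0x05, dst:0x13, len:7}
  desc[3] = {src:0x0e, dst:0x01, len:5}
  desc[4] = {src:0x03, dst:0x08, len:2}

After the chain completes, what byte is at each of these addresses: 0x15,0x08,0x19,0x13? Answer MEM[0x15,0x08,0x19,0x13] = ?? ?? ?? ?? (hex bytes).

MEM[0x15,0x08,0x19,0x13] = 64 85 4e 1d

#0 dst[0x03+2] := {0xf5,0x64}
#1 dst[0x01+2] := {0x4e,0x9e}
#2 dst[0x13+7] := {0x1d,0xf5,0x64,0xc7,0x81,0xdd,0x4e}
#3 dst[0x01+5] := {0xda,0xaf,0x85,0x98,0x79}
#4 dst[0x08+2] := {0x85,0x98}
query mem[0x15]=0x64, mem[0x08]=0x85, mem[0x19]=0x4e, mem[0x13]=0x1d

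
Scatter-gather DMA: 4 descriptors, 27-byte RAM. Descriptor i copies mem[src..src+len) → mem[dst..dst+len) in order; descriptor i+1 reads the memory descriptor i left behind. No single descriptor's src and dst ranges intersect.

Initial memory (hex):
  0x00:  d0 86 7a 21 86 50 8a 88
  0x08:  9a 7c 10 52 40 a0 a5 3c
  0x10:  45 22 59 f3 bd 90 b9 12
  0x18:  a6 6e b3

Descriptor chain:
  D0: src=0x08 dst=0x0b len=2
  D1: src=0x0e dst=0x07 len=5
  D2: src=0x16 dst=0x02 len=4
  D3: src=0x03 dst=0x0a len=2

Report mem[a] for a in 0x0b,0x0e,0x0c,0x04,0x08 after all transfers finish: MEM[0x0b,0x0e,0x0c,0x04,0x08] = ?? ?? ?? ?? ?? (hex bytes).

[0] 0x08->0x0b len=2 : 9a 7c
[1] 0x0e->0x07 len=5 : a5 3c 45 22 59
[2] 0x16->0x02 len=4 : b9 12 a6 6e
[3] 0x03->0x0a len=2 : 12 a6
query mem[0x0b]=0xa6, mem[0x0e]=0xa5, mem[0x0c]=0x7c, mem[0x04]=0xa6, mem[0x08]=0x3c

MEM[0x0b,0x0e,0x0c,0x04,0x08] = a6 a5 7c a6 3c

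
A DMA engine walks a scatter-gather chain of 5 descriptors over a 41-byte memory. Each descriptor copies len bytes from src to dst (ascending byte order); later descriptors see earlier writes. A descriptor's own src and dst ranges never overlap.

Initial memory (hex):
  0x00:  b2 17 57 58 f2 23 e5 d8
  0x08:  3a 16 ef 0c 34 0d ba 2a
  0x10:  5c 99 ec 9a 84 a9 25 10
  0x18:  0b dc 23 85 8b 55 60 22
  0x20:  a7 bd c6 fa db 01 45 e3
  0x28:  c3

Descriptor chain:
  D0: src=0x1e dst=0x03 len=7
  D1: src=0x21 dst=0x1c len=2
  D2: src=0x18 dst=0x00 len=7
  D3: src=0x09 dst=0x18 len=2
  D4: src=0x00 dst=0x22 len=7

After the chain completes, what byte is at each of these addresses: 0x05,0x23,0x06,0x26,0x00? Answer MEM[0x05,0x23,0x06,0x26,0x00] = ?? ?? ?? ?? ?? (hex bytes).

#0 dst[0x03+7] := {0x60,0x22,0xa7,0xbd,0xc6,0xfa,0xdb}
#1 dst[0x1c+2] := {0xbd,0xc6}
#2 dst[0x00+7] := {0x0b,0xdc,0x23,0x85,0xbd,0xc6,0x60}
#3 dst[0x18+2] := {0xdb,0xef}
#4 dst[0x22+7] := {0x0b,0xdc,0x23,0x85,0xbd,0xc6,0x60}
query mem[0x05]=0xc6, mem[0x23]=0xdc, mem[0x06]=0x60, mem[0x26]=0xbd, mem[0x00]=0x0b

MEM[0x05,0x23,0x06,0x26,0x00] = c6 dc 60 bd 0b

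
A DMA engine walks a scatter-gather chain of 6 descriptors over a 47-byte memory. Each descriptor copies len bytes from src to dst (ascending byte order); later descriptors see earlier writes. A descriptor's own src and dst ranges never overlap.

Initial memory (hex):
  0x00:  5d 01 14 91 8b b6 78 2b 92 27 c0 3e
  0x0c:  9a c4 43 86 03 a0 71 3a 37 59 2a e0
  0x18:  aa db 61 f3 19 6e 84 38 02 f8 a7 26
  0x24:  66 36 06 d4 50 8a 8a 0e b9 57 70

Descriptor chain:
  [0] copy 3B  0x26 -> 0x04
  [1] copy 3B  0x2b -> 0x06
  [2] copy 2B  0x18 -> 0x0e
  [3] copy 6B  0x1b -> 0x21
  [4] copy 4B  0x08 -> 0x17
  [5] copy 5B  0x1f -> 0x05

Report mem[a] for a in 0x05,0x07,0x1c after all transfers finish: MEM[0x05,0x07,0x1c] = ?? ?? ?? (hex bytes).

MEM[0x05,0x07,0x1c] = 38 f3 19

  after D0: wrote 3B at 0x04 = 06d450
  after D1: wrote 3B at 0x06 = 0eb957
  after D2: wrote 2B at 0x0e = aadb
  after D3: wrote 6B at 0x21 = f3196e843802
  after D4: wrote 4B at 0x17 = 5727c03e
  after D5: wrote 5B at 0x05 = 3802f3196e
query mem[0x05]=0x38, mem[0x07]=0xf3, mem[0x1c]=0x19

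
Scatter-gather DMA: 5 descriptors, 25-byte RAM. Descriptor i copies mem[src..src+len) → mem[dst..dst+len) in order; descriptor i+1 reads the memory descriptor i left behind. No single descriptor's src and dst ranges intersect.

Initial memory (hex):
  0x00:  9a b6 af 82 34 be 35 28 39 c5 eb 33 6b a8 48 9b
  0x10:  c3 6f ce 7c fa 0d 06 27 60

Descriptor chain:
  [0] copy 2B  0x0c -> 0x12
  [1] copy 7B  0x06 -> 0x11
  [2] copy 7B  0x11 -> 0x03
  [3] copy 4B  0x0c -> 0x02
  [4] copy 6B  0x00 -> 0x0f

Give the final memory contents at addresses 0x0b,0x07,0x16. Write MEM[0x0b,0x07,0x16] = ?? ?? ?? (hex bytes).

[0] 0x0c->0x12 len=2 : 6b a8
[1] 0x06->0x11 len=7 : 35 28 39 c5 eb 33 6b
[2] 0x11->0x03 len=7 : 35 28 39 c5 eb 33 6b
[3] 0x0c->0x02 len=4 : 6b a8 48 9b
[4] 0x00->0x0f len=6 : 9a b6 6b a8 48 9b
query mem[0x0b]=0x33, mem[0x07]=0xeb, mem[0x16]=0x33

MEM[0x0b,0x07,0x16] = 33 eb 33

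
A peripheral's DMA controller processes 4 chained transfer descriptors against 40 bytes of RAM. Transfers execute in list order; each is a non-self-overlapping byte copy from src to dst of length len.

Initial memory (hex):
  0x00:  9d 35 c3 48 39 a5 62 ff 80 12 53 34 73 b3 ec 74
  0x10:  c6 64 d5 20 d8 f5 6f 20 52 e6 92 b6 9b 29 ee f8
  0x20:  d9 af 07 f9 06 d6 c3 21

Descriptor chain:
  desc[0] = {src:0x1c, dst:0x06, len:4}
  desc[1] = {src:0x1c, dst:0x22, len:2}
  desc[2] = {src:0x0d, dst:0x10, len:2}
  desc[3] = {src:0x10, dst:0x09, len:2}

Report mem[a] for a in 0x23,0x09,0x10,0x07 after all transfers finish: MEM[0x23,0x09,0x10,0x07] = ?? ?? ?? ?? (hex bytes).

  after D0: wrote 4B at 0x06 = 9b29eef8
  after D1: wrote 2B at 0x22 = 9b29
  after D2: wrote 2B at 0x10 = b3ec
  after D3: wrote 2B at 0x09 = b3ec
query mem[0x23]=0x29, mem[0x09]=0xb3, mem[0x10]=0xb3, mem[0x07]=0x29

MEM[0x23,0x09,0x10,0x07] = 29 b3 b3 29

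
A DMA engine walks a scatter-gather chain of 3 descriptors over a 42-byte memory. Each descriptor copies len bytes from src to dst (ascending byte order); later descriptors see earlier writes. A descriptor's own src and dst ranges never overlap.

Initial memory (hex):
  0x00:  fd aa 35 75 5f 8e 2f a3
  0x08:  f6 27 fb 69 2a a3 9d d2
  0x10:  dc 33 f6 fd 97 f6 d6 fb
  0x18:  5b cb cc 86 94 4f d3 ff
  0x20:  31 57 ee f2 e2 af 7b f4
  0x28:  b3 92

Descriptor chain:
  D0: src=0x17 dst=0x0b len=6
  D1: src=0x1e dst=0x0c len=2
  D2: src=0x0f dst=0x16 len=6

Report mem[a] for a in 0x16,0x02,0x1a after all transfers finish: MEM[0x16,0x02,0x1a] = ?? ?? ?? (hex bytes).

MEM[0x16,0x02,0x1a] = 86 35 fd

  after D0: wrote 6B at 0x0b = fb5bcbcc8694
  after D1: wrote 2B at 0x0c = d3ff
  after D2: wrote 6B at 0x16 = 869433f6fd97
query mem[0x16]=0x86, mem[0x02]=0x35, mem[0x1a]=0xfd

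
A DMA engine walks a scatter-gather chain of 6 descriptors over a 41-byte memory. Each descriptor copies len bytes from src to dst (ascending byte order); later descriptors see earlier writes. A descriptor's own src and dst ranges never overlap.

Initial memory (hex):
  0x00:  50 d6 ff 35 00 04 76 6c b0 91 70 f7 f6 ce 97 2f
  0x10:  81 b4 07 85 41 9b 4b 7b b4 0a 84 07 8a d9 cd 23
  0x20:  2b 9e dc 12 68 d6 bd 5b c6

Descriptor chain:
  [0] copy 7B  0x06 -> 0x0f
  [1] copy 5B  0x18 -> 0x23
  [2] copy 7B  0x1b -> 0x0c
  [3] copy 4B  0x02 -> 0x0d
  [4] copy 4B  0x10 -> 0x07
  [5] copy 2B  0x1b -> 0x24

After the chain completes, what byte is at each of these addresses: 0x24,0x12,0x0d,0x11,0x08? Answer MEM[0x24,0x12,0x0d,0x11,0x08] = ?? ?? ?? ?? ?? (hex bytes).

#0 dst[0x0f+7] := {0x76,0x6c,0xb0,0x91,0x70,0xf7,0xf6}
#1 dst[0x23+5] := {0xb4,0x0a,0x84,0x07,0x8a}
#2 dst[0x0c+7] := {0x07,0x8a,0xd9,0xcd,0x23,0x2b,0x9e}
#3 dst[0x0d+4] := {0xff,0x35,0x00,0x04}
#4 dst[0x07+4] := {0x04,0x2b,0x9e,0x70}
#5 dst[0x24+2] := {0x07,0x8a}
query mem[0x24]=0x07, mem[0x12]=0x9e, mem[0x0d]=0xff, mem[0x11]=0x2b, mem[0x08]=0x2b

MEM[0x24,0x12,0x0d,0x11,0x08] = 07 9e ff 2b 2b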